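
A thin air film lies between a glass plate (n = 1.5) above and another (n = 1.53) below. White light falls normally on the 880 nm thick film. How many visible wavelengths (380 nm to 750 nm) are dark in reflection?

Ray reflecting at the top interface goes from n = 1.5 toward n = 1.0: no phase shift.
At the lower boundary (n = 1.0 to n = 1.53) the reflected ray undergoes a half-wave phase shift.
The two reflections differ by half a wavelength.
With one net inversion, destructive interference in reflection requires 2 n t = m λ.
λ = 2 n t / m = 1760 / m nm.
m=2: 880 nm (IR); m=3: 587 nm (visible); m=4: 440 nm (visible); m=5: 352 nm (UV).

2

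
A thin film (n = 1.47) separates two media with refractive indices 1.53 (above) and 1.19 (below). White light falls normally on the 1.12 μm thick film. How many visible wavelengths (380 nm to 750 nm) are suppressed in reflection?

Ray reflecting at the top interface goes from n = 1.53 toward n = 1.47: no phase shift.
At the lower boundary (n = 1.47 to n = 1.19) the reflected ray undergoes no phase shift.
Zero or two π shifts → no net half-wave offset.
With no net inversion, destructive interference in reflection requires 2 n t = (m + ½) λ.
λ = 2 n t / (m + ½) = 3293 / (m + ½) nm.
m=3: 941 nm (IR); m=4: 732 nm (visible); m=5: 599 nm (visible); m=6: 507 nm (visible); m=7: 439 nm (visible); m=8: 387 nm (visible); m=9: 347 nm (UV).

5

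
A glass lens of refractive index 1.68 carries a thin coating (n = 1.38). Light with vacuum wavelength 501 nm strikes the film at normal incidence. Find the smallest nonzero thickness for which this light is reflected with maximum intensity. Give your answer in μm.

0.182 μm

At the upper boundary (n = 1.0 to n = 1.38) the reflected ray undergoes a half-wave phase shift.
Ray reflecting at the bottom interface goes from n = 1.38 toward n = 1.68: a half-wave phase shift.
Net: no relative phase inversion (both shifts match).
For bright reflection here: 2 n t = m λ.
The smallest nonzero thickness corresponds to m = 1: t = m λ / (2 n) = 1.00 × 501 / (2 × 1.38) = 182 nm.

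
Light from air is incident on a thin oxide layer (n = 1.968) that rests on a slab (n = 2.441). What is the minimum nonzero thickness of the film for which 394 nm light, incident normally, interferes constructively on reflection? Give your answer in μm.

0.100 μm

Top surface (1.0 → 1.968): reflection off a higher-index medium gives a half-wave phase shift.
Ray reflecting at the bottom interface goes from n = 1.968 toward n = 2.441: a half-wave phase shift.
Zero or two π shifts → no net half-wave offset.
With no net inversion, constructive interference in reflection requires 2 n t = m λ.
Minimum nonzero at m = 1: t = λ / (2 n) = 394 / (2 × 1.968) = 100 nm.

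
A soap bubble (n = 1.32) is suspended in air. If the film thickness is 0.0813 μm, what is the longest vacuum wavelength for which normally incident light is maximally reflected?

At the upper boundary (n = 1.0 to n = 1.32) the reflected ray undergoes a half-wave phase shift.
At the lower boundary (n = 1.32 to n = 1.0) the reflected ray undergoes no phase shift.
The two reflections differ by half a wavelength.
For maximum reflection here: 2 n t = (m + ½) λ.
λ = 2 n t / (m + ½). The longest wavelength is m = 0: λ = 2 × 1.32 × 81.3 / 0.500 = 429 nm.

429 nm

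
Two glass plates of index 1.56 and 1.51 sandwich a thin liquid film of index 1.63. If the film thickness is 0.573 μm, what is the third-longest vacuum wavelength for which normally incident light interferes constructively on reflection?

Top surface (1.56 → 1.63): reflection off a higher-index medium gives a half-wave phase shift.
Bottom surface (1.63 → 1.51): reflection off a lower-index medium gives no phase shift.
Net: one phase inversion between the two reflected rays.
So the condition for constructive reflection is 2 n t = (m + ½) λ.
λ = 2 n t / (m + ½). The third-longest wavelength is m = 2: λ = 2 × 1.63 × 573 / 2.50 = 747 nm.

747 nm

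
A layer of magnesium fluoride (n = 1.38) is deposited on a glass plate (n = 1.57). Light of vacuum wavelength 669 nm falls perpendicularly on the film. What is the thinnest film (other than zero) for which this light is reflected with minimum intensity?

121 nm

At the upper boundary (n = 1.0 to n = 1.38) the reflected ray undergoes a half-wave phase shift.
At the lower boundary (n = 1.38 to n = 1.57) the reflected ray undergoes a half-wave phase shift.
Zero or two π shifts → no net half-wave offset.
For dark reflection here: 2 n t = (m + ½) λ.
Minimum at m = 0: t = λ / (4 n) = 669 / (4 × 1.38) = 121 nm.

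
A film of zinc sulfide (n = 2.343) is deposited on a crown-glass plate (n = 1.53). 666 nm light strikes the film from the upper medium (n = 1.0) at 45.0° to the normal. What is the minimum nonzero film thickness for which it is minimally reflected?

149 nm

At the upper boundary (n = 1.0 to n = 2.343) the reflected ray undergoes a half-wave phase shift.
Ray reflecting at the bottom interface goes from n = 2.343 toward n = 1.53: no phase shift.
Exactly one π shift → a net half-wave offset.
For weak reflection here: 2 n t cos θ_r = m λ.
Snell's law: 1.0 sin 45.0° = 2.343 sin θ_r → sin θ_r = 0.302, cos θ_r = 0.953.
Minimum nonzero at m = 1: t = λ / (2 n cos θ_r) = 666 / (2 × 2.343 × 0.953) = 149 nm.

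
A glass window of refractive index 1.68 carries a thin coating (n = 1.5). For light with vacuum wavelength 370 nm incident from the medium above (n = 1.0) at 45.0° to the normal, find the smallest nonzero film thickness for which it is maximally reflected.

140 nm

Top surface (1.0 → 1.5): reflection off a higher-index medium gives a half-wave phase shift.
Ray reflecting at the bottom interface goes from n = 1.5 toward n = 1.68: a half-wave phase shift.
Zero or two π shifts → no net half-wave offset.
For strong reflection here: 2 n t cos θ_r = m λ.
Snell's law: 1.0 sin 45.0° = 1.5 sin θ_r → sin θ_r = 0.471, cos θ_r = 0.882.
Minimum nonzero at m = 1: t = λ / (2 n cos θ_r) = 370 / (2 × 1.5 × 0.882) = 140 nm.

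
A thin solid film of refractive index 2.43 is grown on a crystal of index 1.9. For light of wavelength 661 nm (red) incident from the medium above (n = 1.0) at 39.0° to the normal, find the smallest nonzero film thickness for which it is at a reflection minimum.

Ray reflecting at the top interface goes from n = 1.0 toward n = 2.43: a half-wave phase shift.
At the lower boundary (n = 2.43 to n = 1.9) the reflected ray undergoes no phase shift.
The two reflections differ by half a wavelength.
So the condition for destructive reflection is 2 n t cos θ_r = m λ.
Snell's law: 1.0 sin 39.0° = 2.43 sin θ_r → sin θ_r = 0.259, cos θ_r = 0.966.
Minimum nonzero at m = 1: t = λ / (2 n cos θ_r) = 661 / (2 × 2.43 × 0.966) = 141 nm.

141 nm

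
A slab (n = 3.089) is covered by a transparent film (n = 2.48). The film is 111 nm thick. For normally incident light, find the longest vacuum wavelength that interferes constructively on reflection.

551 nm

Ray reflecting at the top interface goes from n = 1.0 toward n = 2.48: a half-wave phase shift.
Ray reflecting at the bottom interface goes from n = 2.48 toward n = 3.089: a half-wave phase shift.
Net: no relative phase inversion (both shifts match).
So the condition for constructive reflection is 2 n t = m λ.
λ = 2 n t / m. The longest wavelength is m = 1: λ = 2 × 2.48 × 111 / 1.00 = 551 nm.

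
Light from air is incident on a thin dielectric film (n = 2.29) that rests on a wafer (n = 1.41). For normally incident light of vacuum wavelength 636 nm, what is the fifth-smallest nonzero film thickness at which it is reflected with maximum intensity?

Top surface (1.0 → 2.29): reflection off a higher-index medium gives a half-wave phase shift.
At the lower boundary (n = 2.29 to n = 1.41) the reflected ray undergoes no phase shift.
The two reflections differ by half a wavelength.
For maximum reflection here: 2 n t = (m + ½) λ.
The fifth-smallest nonzero thickness corresponds to m = 4: t = (m + ½) λ / (2 n) = 4.50 × 636 / (2 × 2.29) = 625 nm.

625 nm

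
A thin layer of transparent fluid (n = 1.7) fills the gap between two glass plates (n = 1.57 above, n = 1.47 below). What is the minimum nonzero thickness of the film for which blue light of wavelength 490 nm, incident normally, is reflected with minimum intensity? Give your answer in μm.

Ray reflecting at the top interface goes from n = 1.57 toward n = 1.7: a half-wave phase shift.
Bottom surface (1.7 → 1.47): reflection off a lower-index medium gives no phase shift.
The two reflections differ by half a wavelength.
So the condition for destructive reflection is 2 n t = m λ.
Minimum nonzero at m = 1: t = λ / (2 n) = 490 / (2 × 1.7) = 144 nm.

0.144 μm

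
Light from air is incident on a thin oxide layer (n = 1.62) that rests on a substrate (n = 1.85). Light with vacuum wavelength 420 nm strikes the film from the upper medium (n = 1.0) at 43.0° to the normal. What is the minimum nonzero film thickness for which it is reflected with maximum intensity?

143 nm

Top surface (1.0 → 1.62): reflection off a higher-index medium gives a half-wave phase shift.
Ray reflecting at the bottom interface goes from n = 1.62 toward n = 1.85: a half-wave phase shift.
The two reflections carry the same phase change, so no net offset.
For strong reflection here: 2 n t cos θ_r = m λ.
Snell's law: 1.0 sin 43.0° = 1.62 sin θ_r → sin θ_r = 0.421, cos θ_r = 0.907.
Minimum nonzero at m = 1: t = λ / (2 n cos θ_r) = 420 / (2 × 1.62 × 0.907) = 143 nm.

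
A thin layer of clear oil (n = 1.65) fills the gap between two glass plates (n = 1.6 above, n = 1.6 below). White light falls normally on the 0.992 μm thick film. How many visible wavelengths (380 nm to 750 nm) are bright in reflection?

5

At the upper boundary (n = 1.6 to n = 1.65) the reflected ray undergoes a half-wave phase shift.
At the lower boundary (n = 1.65 to n = 1.6) the reflected ray undergoes no phase shift.
Net: one phase inversion between the two reflected rays.
With one net inversion, constructive interference in reflection requires 2 n t = (m + ½) λ.
λ = 2 n t / (m + ½) = 3274 / (m + ½) nm.
m=3: 935 nm (IR); m=4: 727 nm (visible); m=5: 595 nm (visible); m=6: 504 nm (visible); m=7: 436 nm (visible); m=8: 385 nm (visible); m=9: 345 nm (UV).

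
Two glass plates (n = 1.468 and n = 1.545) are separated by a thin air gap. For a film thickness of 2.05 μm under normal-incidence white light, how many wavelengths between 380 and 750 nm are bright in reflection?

6

Ray reflecting at the top interface goes from n = 1.468 toward n = 1.0: no phase shift.
Ray reflecting at the bottom interface goes from n = 1.0 toward n = 1.545: a half-wave phase shift.
Exactly one π shift → a net half-wave offset.
With one net inversion, constructive interference in reflection requires 2 n t = (m + ½) λ.
λ = 2 n t / (m + ½) = 4100 / (m + ½) nm.
m=4: 911 nm (IR); m=5: 745 nm (visible); m=6: 631 nm (visible); m=7: 547 nm (visible); m=8: 482 nm (visible); m=9: 432 nm (visible); m=10: 390 nm (visible); m=11: 357 nm (UV).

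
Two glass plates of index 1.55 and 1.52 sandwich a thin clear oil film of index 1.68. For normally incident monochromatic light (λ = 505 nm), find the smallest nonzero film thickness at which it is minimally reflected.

150 nm

At the upper boundary (n = 1.55 to n = 1.68) the reflected ray undergoes a half-wave phase shift.
Bottom surface (1.68 → 1.52): reflection off a lower-index medium gives no phase shift.
Net: one phase inversion between the two reflected rays.
With one net inversion, destructive interference in reflection requires 2 n t = m λ.
Minimum nonzero at m = 1: t = λ / (2 n) = 505 / (2 × 1.68) = 150 nm.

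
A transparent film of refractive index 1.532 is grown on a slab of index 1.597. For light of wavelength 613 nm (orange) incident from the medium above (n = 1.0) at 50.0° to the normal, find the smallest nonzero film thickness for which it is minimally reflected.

Top surface (1.0 → 1.532): reflection off a higher-index medium gives a half-wave phase shift.
At the lower boundary (n = 1.532 to n = 1.597) the reflected ray undergoes a half-wave phase shift.
Net: no relative phase inversion (both shifts match).
For minimum reflection here: 2 n t cos θ_r = (m + ½) λ.
Snell's law: 1.0 sin 50.0° = 1.532 sin θ_r → sin θ_r = 0.500, cos θ_r = 0.866.
Minimum at m = 0: t = λ / (4 n cos θ_r) = 613 / (4 × 1.532 × 0.866) = 116 nm.

116 nm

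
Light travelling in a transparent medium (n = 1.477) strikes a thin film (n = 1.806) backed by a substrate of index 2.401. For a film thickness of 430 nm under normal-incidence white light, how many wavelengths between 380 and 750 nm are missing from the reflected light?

2

At the upper boundary (n = 1.477 to n = 1.806) the reflected ray undergoes a half-wave phase shift.
At the lower boundary (n = 1.806 to n = 2.401) the reflected ray undergoes a half-wave phase shift.
The two reflections carry the same phase change, so no net offset.
So the condition for destructive reflection is 2 n t = (m + ½) λ.
λ = 2 n t / (m + ½) = 1553 / (m + ½) nm.
m=1: 1035 nm (IR); m=2: 621 nm (visible); m=3: 444 nm (visible); m=4: 345 nm (UV).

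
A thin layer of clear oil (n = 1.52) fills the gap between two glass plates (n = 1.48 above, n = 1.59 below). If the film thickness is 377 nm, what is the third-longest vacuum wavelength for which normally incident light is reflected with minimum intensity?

Top surface (1.48 → 1.52): reflection off a higher-index medium gives a half-wave phase shift.
At the lower boundary (n = 1.52 to n = 1.59) the reflected ray undergoes a half-wave phase shift.
The two reflections carry the same phase change, so no net offset.
So the condition for destructive reflection is 2 n t = (m + ½) λ.
λ = 2 n t / (m + ½). The third-longest wavelength is m = 2: λ = 2 × 1.52 × 377 / 2.50 = 458 nm.

458 nm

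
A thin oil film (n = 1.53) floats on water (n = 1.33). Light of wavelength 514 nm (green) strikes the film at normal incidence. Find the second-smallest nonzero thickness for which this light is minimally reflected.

336 nm

At the upper boundary (n = 1.0 to n = 1.53) the reflected ray undergoes a half-wave phase shift.
Bottom surface (1.53 → 1.33): reflection off a lower-index medium gives no phase shift.
Exactly one π shift → a net half-wave offset.
So the condition for destructive reflection is 2 n t = m λ.
The second-smallest nonzero thickness corresponds to m = 2: t = m λ / (2 n) = 2.00 × 514 / (2 × 1.53) = 336 nm.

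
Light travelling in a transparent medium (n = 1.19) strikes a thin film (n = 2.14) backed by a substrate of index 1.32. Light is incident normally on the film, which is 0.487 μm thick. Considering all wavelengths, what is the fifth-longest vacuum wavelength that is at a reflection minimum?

417 nm

At the upper boundary (n = 1.19 to n = 2.14) the reflected ray undergoes a half-wave phase shift.
Bottom surface (2.14 → 1.32): reflection off a lower-index medium gives no phase shift.
Net: one phase inversion between the two reflected rays.
With one net inversion, destructive interference in reflection requires 2 n t = m λ.
λ = 2 n t / m. The fifth-longest wavelength is m = 5: λ = 2 × 2.14 × 487 / 5.00 = 417 nm.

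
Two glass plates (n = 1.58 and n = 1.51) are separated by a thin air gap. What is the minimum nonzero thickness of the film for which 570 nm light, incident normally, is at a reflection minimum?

285 nm

Ray reflecting at the top interface goes from n = 1.58 toward n = 1.0: no phase shift.
Bottom surface (1.0 → 1.51): reflection off a higher-index medium gives a half-wave phase shift.
Net: one phase inversion between the two reflected rays.
For minimum reflection here: 2 n t = m λ.
Minimum nonzero at m = 1: t = λ / (2 n) = 570 / (2 × 1.0) = 285 nm.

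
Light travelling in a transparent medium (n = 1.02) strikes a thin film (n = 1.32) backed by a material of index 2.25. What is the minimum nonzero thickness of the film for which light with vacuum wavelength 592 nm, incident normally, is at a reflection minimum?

Top surface (1.02 → 1.32): reflection off a higher-index medium gives a half-wave phase shift.
Bottom surface (1.32 → 2.25): reflection off a higher-index medium gives a half-wave phase shift.
The two reflections carry the same phase change, so no net offset.
So the condition for destructive reflection is 2 n t = (m + ½) λ.
Minimum at m = 0: t = λ / (4 n) = 592 / (4 × 1.32) = 112 nm.

112 nm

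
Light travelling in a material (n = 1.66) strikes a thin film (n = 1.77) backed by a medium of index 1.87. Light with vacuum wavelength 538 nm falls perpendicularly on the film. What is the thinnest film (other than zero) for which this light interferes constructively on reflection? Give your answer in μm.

At the upper boundary (n = 1.66 to n = 1.77) the reflected ray undergoes a half-wave phase shift.
Ray reflecting at the bottom interface goes from n = 1.77 toward n = 1.87: a half-wave phase shift.
The two reflections carry the same phase change, so no net offset.
So the condition for constructive reflection is 2 n t = m λ.
Minimum nonzero at m = 1: t = λ / (2 n) = 538 / (2 × 1.77) = 152 nm.

0.152 μm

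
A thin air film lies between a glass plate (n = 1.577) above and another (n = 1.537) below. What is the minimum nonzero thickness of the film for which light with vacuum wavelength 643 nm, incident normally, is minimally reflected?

Ray reflecting at the top interface goes from n = 1.577 toward n = 1.0: no phase shift.
Bottom surface (1.0 → 1.537): reflection off a higher-index medium gives a half-wave phase shift.
The two reflections differ by half a wavelength.
For weak reflection here: 2 n t = m λ.
Minimum nonzero at m = 1: t = λ / (2 n) = 643 / (2 × 1.0) = 322 nm.

322 nm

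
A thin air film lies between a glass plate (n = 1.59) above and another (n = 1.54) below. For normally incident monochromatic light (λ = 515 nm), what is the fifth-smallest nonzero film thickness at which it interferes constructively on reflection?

At the upper boundary (n = 1.59 to n = 1.0) the reflected ray undergoes no phase shift.
At the lower boundary (n = 1.0 to n = 1.54) the reflected ray undergoes a half-wave phase shift.
Exactly one π shift → a net half-wave offset.
So the condition for constructive reflection is 2 n t = (m + ½) λ.
The fifth-smallest nonzero thickness corresponds to m = 4: t = (m + ½) λ / (2 n) = 4.50 × 515 / (2 × 1.0) = 1159 nm.

1159 nm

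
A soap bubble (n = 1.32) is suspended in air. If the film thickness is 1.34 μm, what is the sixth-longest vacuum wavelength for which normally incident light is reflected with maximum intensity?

Top surface (1.0 → 1.32): reflection off a higher-index medium gives a half-wave phase shift.
At the lower boundary (n = 1.32 to n = 1.0) the reflected ray undergoes no phase shift.
Net: one phase inversion between the two reflected rays.
With one net inversion, constructive interference in reflection requires 2 n t = (m + ½) λ.
λ = 2 n t / (m + ½). The sixth-longest wavelength is m = 5: λ = 2 × 1.32 × 1340 / 5.50 = 643 nm.

643 nm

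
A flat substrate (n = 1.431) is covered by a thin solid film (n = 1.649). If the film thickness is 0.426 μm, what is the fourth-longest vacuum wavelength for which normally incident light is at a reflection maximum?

Ray reflecting at the top interface goes from n = 1.0 toward n = 1.649: a half-wave phase shift.
Bottom surface (1.649 → 1.431): reflection off a lower-index medium gives no phase shift.
Exactly one π shift → a net half-wave offset.
For bright reflection here: 2 n t = (m + ½) λ.
λ = 2 n t / (m + ½). The fourth-longest wavelength is m = 3: λ = 2 × 1.649 × 426 / 3.50 = 401 nm.

401 nm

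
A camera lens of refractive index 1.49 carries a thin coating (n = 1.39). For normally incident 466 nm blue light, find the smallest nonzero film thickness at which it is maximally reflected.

168 nm

Ray reflecting at the top interface goes from n = 1.0 toward n = 1.39: a half-wave phase shift.
At the lower boundary (n = 1.39 to n = 1.49) the reflected ray undergoes a half-wave phase shift.
Net: no relative phase inversion (both shifts match).
With no net inversion, constructive interference in reflection requires 2 n t = m λ.
Minimum nonzero at m = 1: t = λ / (2 n) = 466 / (2 × 1.39) = 168 nm.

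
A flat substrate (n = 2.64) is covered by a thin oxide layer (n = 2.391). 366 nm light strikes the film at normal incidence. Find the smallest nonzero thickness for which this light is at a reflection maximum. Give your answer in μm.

0.0765 μm

Ray reflecting at the top interface goes from n = 1.0 toward n = 2.391: a half-wave phase shift.
Ray reflecting at the bottom interface goes from n = 2.391 toward n = 2.64: a half-wave phase shift.
Zero or two π shifts → no net half-wave offset.
With no net inversion, constructive interference in reflection requires 2 n t = m λ.
The smallest nonzero thickness corresponds to m = 1: t = m λ / (2 n) = 1.00 × 366 / (2 × 2.391) = 76.5 nm.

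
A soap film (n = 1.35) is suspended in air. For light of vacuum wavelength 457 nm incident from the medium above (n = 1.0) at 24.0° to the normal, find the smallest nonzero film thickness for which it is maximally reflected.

Ray reflecting at the top interface goes from n = 1.0 toward n = 1.35: a half-wave phase shift.
At the lower boundary (n = 1.35 to n = 1.0) the reflected ray undergoes no phase shift.
The two reflections differ by half a wavelength.
So the condition for constructive reflection is 2 n t cos θ_r = (m + ½) λ.
Snell's law: 1.0 sin 24.0° = 1.35 sin θ_r → sin θ_r = 0.301, cos θ_r = 0.954.
Minimum at m = 0: t = λ / (4 n cos θ_r) = 457 / (4 × 1.35 × 0.954) = 88.8 nm.

88.8 nm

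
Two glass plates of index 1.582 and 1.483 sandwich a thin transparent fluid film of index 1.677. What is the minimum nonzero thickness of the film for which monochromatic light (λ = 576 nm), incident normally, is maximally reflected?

Ray reflecting at the top interface goes from n = 1.582 toward n = 1.677: a half-wave phase shift.
At the lower boundary (n = 1.677 to n = 1.483) the reflected ray undergoes no phase shift.
The two reflections differ by half a wavelength.
For maximum reflection here: 2 n t = (m + ½) λ.
Minimum at m = 0: t = λ / (4 n) = 576 / (4 × 1.677) = 85.9 nm.

85.9 nm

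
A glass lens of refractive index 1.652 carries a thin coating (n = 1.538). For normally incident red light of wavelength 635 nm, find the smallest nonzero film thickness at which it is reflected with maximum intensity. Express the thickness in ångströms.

Ray reflecting at the top interface goes from n = 1.0 toward n = 1.538: a half-wave phase shift.
Bottom surface (1.538 → 1.652): reflection off a higher-index medium gives a half-wave phase shift.
Zero or two π shifts → no net half-wave offset.
So the condition for constructive reflection is 2 n t = m λ.
Minimum nonzero at m = 1: t = λ / (2 n) = 635 / (2 × 1.538) = 206 nm.

2064 Å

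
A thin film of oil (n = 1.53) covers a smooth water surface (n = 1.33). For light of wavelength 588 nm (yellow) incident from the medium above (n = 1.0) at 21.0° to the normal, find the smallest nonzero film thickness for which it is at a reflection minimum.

Ray reflecting at the top interface goes from n = 1.0 toward n = 1.53: a half-wave phase shift.
At the lower boundary (n = 1.53 to n = 1.33) the reflected ray undergoes no phase shift.
Net: one phase inversion between the two reflected rays.
For weak reflection here: 2 n t cos θ_r = m λ.
Snell's law: 1.0 sin 21.0° = 1.53 sin θ_r → sin θ_r = 0.234, cos θ_r = 0.972.
Minimum nonzero at m = 1: t = λ / (2 n cos θ_r) = 588 / (2 × 1.53 × 0.972) = 198 nm.

198 nm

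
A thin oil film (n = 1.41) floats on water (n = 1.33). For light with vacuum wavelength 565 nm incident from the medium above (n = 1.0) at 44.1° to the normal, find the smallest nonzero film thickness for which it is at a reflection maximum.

115 nm

Top surface (1.0 → 1.41): reflection off a higher-index medium gives a half-wave phase shift.
Bottom surface (1.41 → 1.33): reflection off a lower-index medium gives no phase shift.
Exactly one π shift → a net half-wave offset.
So the condition for constructive reflection is 2 n t cos θ_r = (m + ½) λ.
Snell's law: 1.0 sin 44.1° = 1.41 sin θ_r → sin θ_r = 0.494, cos θ_r = 0.870.
Minimum at m = 0: t = λ / (4 n cos θ_r) = 565 / (4 × 1.41 × 0.870) = 115 nm.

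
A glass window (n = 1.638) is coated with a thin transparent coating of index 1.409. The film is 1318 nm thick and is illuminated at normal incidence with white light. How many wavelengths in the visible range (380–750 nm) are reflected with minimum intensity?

5

Ray reflecting at the top interface goes from n = 1.0 toward n = 1.409: a half-wave phase shift.
Bottom surface (1.409 → 1.638): reflection off a higher-index medium gives a half-wave phase shift.
The two reflections carry the same phase change, so no net offset.
So the condition for destructive reflection is 2 n t = (m + ½) λ.
λ = 2 n t / (m + ½) = 3714 / (m + ½) nm.
m=4: 825 nm (IR); m=5: 675 nm (visible); m=6: 571 nm (visible); m=7: 495 nm (visible); m=8: 437 nm (visible); m=9: 391 nm (visible); m=10: 354 nm (UV).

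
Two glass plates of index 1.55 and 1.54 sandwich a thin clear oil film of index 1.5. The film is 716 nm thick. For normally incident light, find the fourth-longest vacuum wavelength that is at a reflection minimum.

537 nm

At the upper boundary (n = 1.55 to n = 1.5) the reflected ray undergoes no phase shift.
At the lower boundary (n = 1.5 to n = 1.54) the reflected ray undergoes a half-wave phase shift.
Exactly one π shift → a net half-wave offset.
For dark reflection here: 2 n t = m λ.
λ = 2 n t / m. The fourth-longest wavelength is m = 4: λ = 2 × 1.5 × 716 / 4.00 = 537 nm.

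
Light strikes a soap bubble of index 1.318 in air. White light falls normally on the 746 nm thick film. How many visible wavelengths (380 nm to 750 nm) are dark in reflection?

Ray reflecting at the top interface goes from n = 1.0 toward n = 1.318: a half-wave phase shift.
At the lower boundary (n = 1.318 to n = 1.0) the reflected ray undergoes no phase shift.
The two reflections differ by half a wavelength.
For weak reflection here: 2 n t = m λ.
λ = 2 n t / m = 1966 / m nm.
m=2: 983 nm (IR); m=3: 655 nm (visible); m=4: 492 nm (visible); m=5: 393 nm (visible); m=6: 328 nm (UV).

3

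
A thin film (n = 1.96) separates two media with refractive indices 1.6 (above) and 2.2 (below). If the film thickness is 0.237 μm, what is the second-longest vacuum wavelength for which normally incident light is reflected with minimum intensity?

At the upper boundary (n = 1.6 to n = 1.96) the reflected ray undergoes a half-wave phase shift.
Bottom surface (1.96 → 2.2): reflection off a higher-index medium gives a half-wave phase shift.
The two reflections carry the same phase change, so no net offset.
For minimum reflection here: 2 n t = (m + ½) λ.
λ = 2 n t / (m + ½). The second-longest wavelength is m = 1: λ = 2 × 1.96 × 237 / 1.50 = 619 nm.

619 nm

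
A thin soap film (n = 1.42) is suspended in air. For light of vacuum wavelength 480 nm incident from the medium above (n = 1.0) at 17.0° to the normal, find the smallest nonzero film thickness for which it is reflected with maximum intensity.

86.4 nm

Top surface (1.0 → 1.42): reflection off a higher-index medium gives a half-wave phase shift.
Ray reflecting at the bottom interface goes from n = 1.42 toward n = 1.0: no phase shift.
Exactly one π shift → a net half-wave offset.
For bright reflection here: 2 n t cos θ_r = (m + ½) λ.
Snell's law: 1.0 sin 17.0° = 1.42 sin θ_r → sin θ_r = 0.206, cos θ_r = 0.979.
Minimum at m = 0: t = λ / (4 n cos θ_r) = 480 / (4 × 1.42 × 0.979) = 86.4 nm.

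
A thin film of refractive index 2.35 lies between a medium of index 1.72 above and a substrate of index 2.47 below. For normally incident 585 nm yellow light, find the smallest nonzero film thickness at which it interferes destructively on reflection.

62.2 nm

Ray reflecting at the top interface goes from n = 1.72 toward n = 2.35: a half-wave phase shift.
Bottom surface (2.35 → 2.47): reflection off a higher-index medium gives a half-wave phase shift.
Zero or two π shifts → no net half-wave offset.
With no net inversion, destructive interference in reflection requires 2 n t = (m + ½) λ.
Minimum at m = 0: t = λ / (4 n) = 585 / (4 × 2.35) = 62.2 nm.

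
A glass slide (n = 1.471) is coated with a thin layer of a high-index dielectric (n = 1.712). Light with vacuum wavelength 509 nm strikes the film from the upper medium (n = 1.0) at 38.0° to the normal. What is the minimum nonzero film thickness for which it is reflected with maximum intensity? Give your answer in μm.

0.0797 μm

Top surface (1.0 → 1.712): reflection off a higher-index medium gives a half-wave phase shift.
At the lower boundary (n = 1.712 to n = 1.471) the reflected ray undergoes no phase shift.
The two reflections differ by half a wavelength.
So the condition for constructive reflection is 2 n t cos θ_r = (m + ½) λ.
Snell's law: 1.0 sin 38.0° = 1.712 sin θ_r → sin θ_r = 0.360, cos θ_r = 0.933.
Minimum at m = 0: t = λ / (4 n cos θ_r) = 509 / (4 × 1.712 × 0.933) = 79.7 nm.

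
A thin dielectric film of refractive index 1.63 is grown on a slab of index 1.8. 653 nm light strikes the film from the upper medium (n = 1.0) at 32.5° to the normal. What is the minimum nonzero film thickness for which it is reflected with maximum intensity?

Ray reflecting at the top interface goes from n = 1.0 toward n = 1.63: a half-wave phase shift.
Ray reflecting at the bottom interface goes from n = 1.63 toward n = 1.8: a half-wave phase shift.
Net: no relative phase inversion (both shifts match).
For bright reflection here: 2 n t cos θ_r = m λ.
Snell's law: 1.0 sin 32.5° = 1.63 sin θ_r → sin θ_r = 0.330, cos θ_r = 0.944.
Minimum nonzero at m = 1: t = λ / (2 n cos θ_r) = 653 / (2 × 1.63 × 0.944) = 212 nm.

212 nm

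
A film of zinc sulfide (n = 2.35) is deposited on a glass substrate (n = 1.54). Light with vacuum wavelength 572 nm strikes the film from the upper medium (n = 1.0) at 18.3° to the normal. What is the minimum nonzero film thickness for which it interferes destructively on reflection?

At the upper boundary (n = 1.0 to n = 2.35) the reflected ray undergoes a half-wave phase shift.
At the lower boundary (n = 2.35 to n = 1.54) the reflected ray undergoes no phase shift.
The two reflections differ by half a wavelength.
For dark reflection here: 2 n t cos θ_r = m λ.
Snell's law: 1.0 sin 18.3° = 2.35 sin θ_r → sin θ_r = 0.134, cos θ_r = 0.991.
Minimum nonzero at m = 1: t = λ / (2 n cos θ_r) = 572 / (2 × 2.35 × 0.991) = 123 nm.

123 nm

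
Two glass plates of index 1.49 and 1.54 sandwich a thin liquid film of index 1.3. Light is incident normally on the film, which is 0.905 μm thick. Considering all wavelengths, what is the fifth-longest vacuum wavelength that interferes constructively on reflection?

Top surface (1.49 → 1.3): reflection off a lower-index medium gives no phase shift.
At the lower boundary (n = 1.3 to n = 1.54) the reflected ray undergoes a half-wave phase shift.
The two reflections differ by half a wavelength.
For strong reflection here: 2 n t = (m + ½) λ.
λ = 2 n t / (m + ½). The fifth-longest wavelength is m = 4: λ = 2 × 1.3 × 905 / 4.50 = 523 nm.

523 nm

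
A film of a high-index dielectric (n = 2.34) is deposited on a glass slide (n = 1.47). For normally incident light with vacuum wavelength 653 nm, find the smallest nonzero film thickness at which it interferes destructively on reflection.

Ray reflecting at the top interface goes from n = 1.0 toward n = 2.34: a half-wave phase shift.
At the lower boundary (n = 2.34 to n = 1.47) the reflected ray undergoes no phase shift.
Net: one phase inversion between the two reflected rays.
For dark reflection here: 2 n t = m λ.
Minimum nonzero at m = 1: t = λ / (2 n) = 653 / (2 × 2.34) = 140 nm.

140 nm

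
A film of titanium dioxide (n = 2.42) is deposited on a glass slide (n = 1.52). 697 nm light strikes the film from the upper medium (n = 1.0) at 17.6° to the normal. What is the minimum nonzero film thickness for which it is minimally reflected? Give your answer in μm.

Top surface (1.0 → 2.42): reflection off a higher-index medium gives a half-wave phase shift.
Ray reflecting at the bottom interface goes from n = 2.42 toward n = 1.52: no phase shift.
Net: one phase inversion between the two reflected rays.
So the condition for destructive reflection is 2 n t cos θ_r = m λ.
Snell's law: 1.0 sin 17.6° = 2.42 sin θ_r → sin θ_r = 0.125, cos θ_r = 0.992.
Minimum nonzero at m = 1: t = λ / (2 n cos θ_r) = 697 / (2 × 2.42 × 0.992) = 145 nm.

0.145 μm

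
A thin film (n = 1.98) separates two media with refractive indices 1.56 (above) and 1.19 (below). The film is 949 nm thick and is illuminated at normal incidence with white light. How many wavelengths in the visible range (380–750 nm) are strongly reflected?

5

Ray reflecting at the top interface goes from n = 1.56 toward n = 1.98: a half-wave phase shift.
At the lower boundary (n = 1.98 to n = 1.19) the reflected ray undergoes no phase shift.
The two reflections differ by half a wavelength.
So the condition for constructive reflection is 2 n t = (m + ½) λ.
λ = 2 n t / (m + ½) = 3758 / (m + ½) nm.
m=4: 835 nm (IR); m=5: 683 nm (visible); m=6: 578 nm (visible); m=7: 501 nm (visible); m=8: 442 nm (visible); m=9: 396 nm (visible); m=10: 358 nm (UV).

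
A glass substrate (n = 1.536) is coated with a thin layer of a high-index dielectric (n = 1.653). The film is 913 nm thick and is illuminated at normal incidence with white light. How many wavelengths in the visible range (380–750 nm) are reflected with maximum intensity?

4

At the upper boundary (n = 1.0 to n = 1.653) the reflected ray undergoes a half-wave phase shift.
Bottom surface (1.653 → 1.536): reflection off a lower-index medium gives no phase shift.
Net: one phase inversion between the two reflected rays.
So the condition for constructive reflection is 2 n t = (m + ½) λ.
λ = 2 n t / (m + ½) = 3018 / (m + ½) nm.
m=3: 862 nm (IR); m=4: 671 nm (visible); m=5: 549 nm (visible); m=6: 464 nm (visible); m=7: 402 nm (visible); m=8: 355 nm (UV).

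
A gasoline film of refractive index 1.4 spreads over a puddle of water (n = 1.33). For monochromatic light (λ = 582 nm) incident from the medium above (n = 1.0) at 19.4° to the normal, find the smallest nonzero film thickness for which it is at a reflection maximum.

Ray reflecting at the top interface goes from n = 1.0 toward n = 1.4: a half-wave phase shift.
Bottom surface (1.4 → 1.33): reflection off a lower-index medium gives no phase shift.
Exactly one π shift → a net half-wave offset.
So the condition for constructive reflection is 2 n t cos θ_r = (m + ½) λ.
Snell's law: 1.0 sin 19.4° = 1.4 sin θ_r → sin θ_r = 0.237, cos θ_r = 0.971.
Minimum at m = 0: t = λ / (4 n cos θ_r) = 582 / (4 × 1.4 × 0.971) = 107 nm.

107 nm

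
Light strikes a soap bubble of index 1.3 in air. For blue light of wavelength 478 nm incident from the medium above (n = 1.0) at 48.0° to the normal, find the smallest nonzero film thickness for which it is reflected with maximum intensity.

Ray reflecting at the top interface goes from n = 1.0 toward n = 1.3: a half-wave phase shift.
Bottom surface (1.3 → 1.0): reflection off a lower-index medium gives no phase shift.
The two reflections differ by half a wavelength.
So the condition for constructive reflection is 2 n t cos θ_r = (m + ½) λ.
Snell's law: 1.0 sin 48.0° = 1.3 sin θ_r → sin θ_r = 0.572, cos θ_r = 0.820.
Minimum at m = 0: t = λ / (4 n cos θ_r) = 478 / (4 × 1.3 × 0.820) = 112 nm.

112 nm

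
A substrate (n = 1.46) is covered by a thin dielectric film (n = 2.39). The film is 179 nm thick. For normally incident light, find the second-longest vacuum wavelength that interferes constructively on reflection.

570 nm

Ray reflecting at the top interface goes from n = 1.0 toward n = 2.39: a half-wave phase shift.
Ray reflecting at the bottom interface goes from n = 2.39 toward n = 1.46: no phase shift.
The two reflections differ by half a wavelength.
So the condition for constructive reflection is 2 n t = (m + ½) λ.
λ = 2 n t / (m + ½). The second-longest wavelength is m = 1: λ = 2 × 2.39 × 179 / 1.50 = 570 nm.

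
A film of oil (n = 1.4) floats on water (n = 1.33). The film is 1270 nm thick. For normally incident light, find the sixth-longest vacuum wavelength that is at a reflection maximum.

Ray reflecting at the top interface goes from n = 1.0 toward n = 1.4: a half-wave phase shift.
Ray reflecting at the bottom interface goes from n = 1.4 toward n = 1.33: no phase shift.
Exactly one π shift → a net half-wave offset.
With one net inversion, constructive interference in reflection requires 2 n t = (m + ½) λ.
λ = 2 n t / (m + ½). The sixth-longest wavelength is m = 5: λ = 2 × 1.4 × 1270 / 5.50 = 647 nm.

647 nm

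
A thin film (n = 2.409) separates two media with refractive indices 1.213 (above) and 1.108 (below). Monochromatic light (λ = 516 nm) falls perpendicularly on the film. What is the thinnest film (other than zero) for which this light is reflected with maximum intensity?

At the upper boundary (n = 1.213 to n = 2.409) the reflected ray undergoes a half-wave phase shift.
Bottom surface (2.409 → 1.108): reflection off a lower-index medium gives no phase shift.
Exactly one π shift → a net half-wave offset.
With one net inversion, constructive interference in reflection requires 2 n t = (m + ½) λ.
Minimum at m = 0: t = λ / (4 n) = 516 / (4 × 2.409) = 53.5 nm.

53.5 nm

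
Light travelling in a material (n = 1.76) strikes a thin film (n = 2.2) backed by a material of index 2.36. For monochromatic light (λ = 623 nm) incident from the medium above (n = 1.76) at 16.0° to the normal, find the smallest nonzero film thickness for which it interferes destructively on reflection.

Ray reflecting at the top interface goes from n = 1.76 toward n = 2.2: a half-wave phase shift.
Ray reflecting at the bottom interface goes from n = 2.2 toward n = 2.36: a half-wave phase shift.
The two reflections carry the same phase change, so no net offset.
For minimum reflection here: 2 n t cos θ_r = (m + ½) λ.
Snell's law: 1.76 sin 16.0° = 2.2 sin θ_r → sin θ_r = 0.221, cos θ_r = 0.975.
Minimum at m = 0: t = λ / (4 n cos θ_r) = 623 / (4 × 2.2 × 0.975) = 72.6 nm.

72.6 nm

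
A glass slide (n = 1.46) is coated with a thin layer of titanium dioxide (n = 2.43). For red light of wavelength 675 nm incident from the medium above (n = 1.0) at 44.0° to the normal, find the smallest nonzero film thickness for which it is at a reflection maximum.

72.5 nm

At the upper boundary (n = 1.0 to n = 2.43) the reflected ray undergoes a half-wave phase shift.
At the lower boundary (n = 2.43 to n = 1.46) the reflected ray undergoes no phase shift.
Exactly one π shift → a net half-wave offset.
So the condition for constructive reflection is 2 n t cos θ_r = (m + ½) λ.
Snell's law: 1.0 sin 44.0° = 2.43 sin θ_r → sin θ_r = 0.286, cos θ_r = 0.958.
Minimum at m = 0: t = λ / (4 n cos θ_r) = 675 / (4 × 2.43 × 0.958) = 72.5 nm.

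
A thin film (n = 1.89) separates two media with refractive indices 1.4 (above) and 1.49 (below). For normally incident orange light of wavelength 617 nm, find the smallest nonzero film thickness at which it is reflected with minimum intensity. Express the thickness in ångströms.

Top surface (1.4 → 1.89): reflection off a higher-index medium gives a half-wave phase shift.
Bottom surface (1.89 → 1.49): reflection off a lower-index medium gives no phase shift.
Net: one phase inversion between the two reflected rays.
So the condition for destructive reflection is 2 n t = m λ.
Minimum nonzero at m = 1: t = λ / (2 n) = 617 / (2 × 1.89) = 163 nm.

1632 Å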